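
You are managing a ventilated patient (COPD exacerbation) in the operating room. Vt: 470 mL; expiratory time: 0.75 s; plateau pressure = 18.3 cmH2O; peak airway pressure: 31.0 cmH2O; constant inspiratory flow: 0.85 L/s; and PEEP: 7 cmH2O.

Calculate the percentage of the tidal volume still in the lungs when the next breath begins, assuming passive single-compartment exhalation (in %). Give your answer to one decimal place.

R = (PIP − Pplat)/V̇ = (31.0 − 18.3) / 0.85 = 12.7/0.85 = 14.941 cmH2O·s/L.
C = Vt/(Pplat − PEEP) = 470.0 / (18.3 − 7) = 470.0/11.3 = 41.593 mL/cmH2O.
τ = R × C = 14.941 × 0.04159 L/cmH2O = 0.6214 s.
Fraction remaining at end-expiration = e^(−Te/τ) = e^(−0.75/0.6214) = 0.2991 → 29.91%.

29.9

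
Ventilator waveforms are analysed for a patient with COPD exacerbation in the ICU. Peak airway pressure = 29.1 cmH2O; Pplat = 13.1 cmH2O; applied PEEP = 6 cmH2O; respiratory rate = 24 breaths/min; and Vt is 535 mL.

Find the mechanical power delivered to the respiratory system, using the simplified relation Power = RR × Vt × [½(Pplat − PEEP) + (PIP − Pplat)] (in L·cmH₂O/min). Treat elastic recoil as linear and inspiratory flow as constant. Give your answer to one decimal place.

251.0

Per-breath work = Vt × [½(Pplat−PEEP) + (PIP−Pplat)] = 0.535 × [0.5×7.1 + 16.0] = 0.535 × 19.55 = 10.459 L·cmH2O.
Power = 24 × 10.459 = 251.02 L·cmH2O/min.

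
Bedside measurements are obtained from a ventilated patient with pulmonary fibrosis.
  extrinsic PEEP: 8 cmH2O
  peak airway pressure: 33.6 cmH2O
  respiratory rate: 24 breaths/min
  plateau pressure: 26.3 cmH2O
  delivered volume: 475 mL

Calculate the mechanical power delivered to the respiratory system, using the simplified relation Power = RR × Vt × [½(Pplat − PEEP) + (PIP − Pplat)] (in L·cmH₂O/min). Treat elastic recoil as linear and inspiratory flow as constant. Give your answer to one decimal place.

187.5

Per-breath work = Vt × [½(Pplat−PEEP) + (PIP−Pplat)] = 0.475 × [0.5×18.3 + 7.3] = 0.475 × 16.45 = 7.814 L·cmH2O.
Power = 24 × 7.814 = 187.54 L·cmH2O/min.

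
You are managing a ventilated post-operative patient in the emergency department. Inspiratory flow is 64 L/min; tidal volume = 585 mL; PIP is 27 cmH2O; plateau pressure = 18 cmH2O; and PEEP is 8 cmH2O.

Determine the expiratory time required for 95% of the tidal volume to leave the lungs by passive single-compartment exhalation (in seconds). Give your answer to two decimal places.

1.48

Flow: 64 L/min ÷ 60 = 1.0667 L/s.
R = (PIP − Pplat)/V̇ = (27 − 18) / 1.0667 = 9.0/1.0667 = 8.437 cmH2O·s/L.
C = Vt/(Pplat − PEEP) = 585.0 / (18 − 8) = 585.0/10.0 = 58.5 mL/cmH2O.
τ = R × C = 8.437 × 0.0585 L/cmH2O = 0.4936 s.
t = −τ·ln(1 − 0.95) = −0.4936·ln(0.05) = 1.479 s.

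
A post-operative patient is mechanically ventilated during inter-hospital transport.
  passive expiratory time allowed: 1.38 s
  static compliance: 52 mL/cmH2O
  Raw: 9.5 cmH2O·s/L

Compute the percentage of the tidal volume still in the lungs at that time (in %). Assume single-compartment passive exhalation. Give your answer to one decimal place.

τ = R × C = 9.5 × 52 mL/cmH2O = 9.5 × 0.052 L/cmH2O = 0.494 s.
Passive exhalation: V(t)/V₀ = e^(−t/τ) = e^(−1.38/0.494) = 0.06121.
Fraction remaining = 0.06121 → 6.121%.

6.1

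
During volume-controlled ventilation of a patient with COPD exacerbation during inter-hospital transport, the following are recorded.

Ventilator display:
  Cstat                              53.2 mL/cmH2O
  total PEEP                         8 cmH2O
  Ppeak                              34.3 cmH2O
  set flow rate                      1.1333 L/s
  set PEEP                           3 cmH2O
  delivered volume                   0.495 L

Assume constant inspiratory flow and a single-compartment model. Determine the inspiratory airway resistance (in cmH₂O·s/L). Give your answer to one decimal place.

Total PEEP = 8 cmH2O (set 3 + intrinsic 5); this is the baseline alveolar pressure.
Equation of motion (constant flow): PIP = Vt/C + R·V̇ + PEEP.
R·V̇ = PIP − Vt/C − PEEP = 34.3 − 495/53.2 − 8 = 34.3 − 9.305 − 8 = 16.995 cmH2O.
R = 16.995 / 1.1333 = 14.996 cmH2O·s/L.

15.0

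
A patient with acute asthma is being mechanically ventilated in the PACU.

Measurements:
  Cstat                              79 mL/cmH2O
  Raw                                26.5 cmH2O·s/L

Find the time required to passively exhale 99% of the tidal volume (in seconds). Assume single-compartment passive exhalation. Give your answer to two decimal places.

τ = R × C = 26.5 × 79 mL/cmH2O = 26.5 × 0.079 L/cmH2O = 2.094 s.
Exhaled fraction f = 1 − e^(−t/τ) → t = −τ·ln(1 − f) = −2.094·ln(0.01) = 9.643 s.

9.64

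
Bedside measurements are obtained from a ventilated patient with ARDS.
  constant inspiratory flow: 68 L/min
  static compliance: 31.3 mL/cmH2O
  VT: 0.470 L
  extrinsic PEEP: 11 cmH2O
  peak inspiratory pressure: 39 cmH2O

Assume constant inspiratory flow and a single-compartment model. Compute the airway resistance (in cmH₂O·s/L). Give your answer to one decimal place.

Flow: 68 L/min ÷ 60 = 1.1333 L/s.
Equation of motion (constant flow): PIP = Vt/C + R·V̇ + PEEP.
R·V̇ = PIP − Vt/C − PEEP = 39 − 470/31.3 − 11 = 39 − 15.016 − 11 = 12.984 cmH2O.
R = 12.984 / 1.1333 = 11.457 cmH2O·s/L.

11.5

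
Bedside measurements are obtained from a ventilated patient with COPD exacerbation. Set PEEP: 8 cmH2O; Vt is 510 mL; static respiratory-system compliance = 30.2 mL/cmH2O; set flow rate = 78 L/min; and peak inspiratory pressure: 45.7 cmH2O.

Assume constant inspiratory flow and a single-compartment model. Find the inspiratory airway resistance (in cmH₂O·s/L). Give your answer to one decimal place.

16.0

Flow: 78 L/min ÷ 60 = 1.3 L/s.
Equation of motion (constant flow): PIP = Vt/C + R·V̇ + PEEP.
R·V̇ = PIP − Vt/C − PEEP = 45.7 − 510/30.2 − 8 = 45.7 − 16.887 − 8 = 20.813 cmH2O.
R = 20.813 / 1.3 = 16.01 cmH2O·s/L.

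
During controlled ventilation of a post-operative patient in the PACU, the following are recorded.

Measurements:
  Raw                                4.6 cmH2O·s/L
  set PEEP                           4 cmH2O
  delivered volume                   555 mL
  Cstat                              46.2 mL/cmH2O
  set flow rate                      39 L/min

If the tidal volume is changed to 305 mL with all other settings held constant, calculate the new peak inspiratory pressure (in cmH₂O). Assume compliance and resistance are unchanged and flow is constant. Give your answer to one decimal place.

Flow: 39 L/min ÷ 60 = 0.65 L/s.
PIP = Vt/C + R·V̇ + PEEP (constant-flow equation of motion).
Only the elastic term changes: ΔPIP = ΔVt / C = (305 − 555) / 46.2 = -5.411 cmH2O.
Original PIP = 555/46.2 + 4.6×0.65 + 4 = 19.003 cmH2O; new PIP = 19.003 + (-5.411) = 13.592 cmH2O.

13.6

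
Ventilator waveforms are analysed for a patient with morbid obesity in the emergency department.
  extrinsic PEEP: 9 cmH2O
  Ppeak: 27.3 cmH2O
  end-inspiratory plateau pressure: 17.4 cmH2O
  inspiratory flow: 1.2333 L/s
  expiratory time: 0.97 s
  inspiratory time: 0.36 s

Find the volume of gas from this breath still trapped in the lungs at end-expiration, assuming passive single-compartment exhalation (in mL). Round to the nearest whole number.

Vt = flow × Ti = 1.2333 L/s × 0.36 s × 1000 mL/L = 443.99 mL.
R = (PIP − Pplat)/V̇ = (27.3 − 17.4) / 1.2333 = 9.9/1.2333 = 8.027 cmH2O·s/L.
C = Vt/(Pplat − PEEP) = 443.99 / (17.4 − 9) = 443.99/8.4 = 52.856 mL/cmH2O.
τ = R × C = 8.027 × 0.05286 L/cmH2O = 0.4243 s.
Fraction remaining = e^(−Te/τ) = e^(−0.97/0.4243) = 0.1017.
Trapped volume = 443.99 × 0.1017 = 45.154 mL.

45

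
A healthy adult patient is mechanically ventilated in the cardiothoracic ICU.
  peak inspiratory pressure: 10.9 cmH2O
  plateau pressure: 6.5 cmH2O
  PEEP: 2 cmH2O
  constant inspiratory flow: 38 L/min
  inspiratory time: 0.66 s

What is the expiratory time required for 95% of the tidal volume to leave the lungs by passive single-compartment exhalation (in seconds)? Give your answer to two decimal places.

1.93

Flow: 38 L/min ÷ 60 = 0.6333 L/s.
Vt = flow × Ti = 0.6333 L/s × 0.66 s × 1000 mL/L = 417.98 mL.
R = (PIP − Pplat)/V̇ = (10.9 − 6.5) / 0.6333 = 4.4/0.6333 = 6.948 cmH2O·s/L.
C = Vt/(Pplat − PEEP) = 417.98 / (6.5 − 2) = 417.98/4.5 = 92.884 mL/cmH2O.
τ = R × C = 6.948 × 0.09288 L/cmH2O = 0.6453 s.
t = −τ·ln(1 − 0.95) = −0.6453·ln(0.05) = 1.933 s.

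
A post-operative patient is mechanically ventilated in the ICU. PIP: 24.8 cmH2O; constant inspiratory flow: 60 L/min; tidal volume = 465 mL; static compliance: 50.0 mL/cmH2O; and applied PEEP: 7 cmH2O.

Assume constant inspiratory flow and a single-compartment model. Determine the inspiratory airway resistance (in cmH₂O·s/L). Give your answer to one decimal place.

8.5

Flow: 60 L/min ÷ 60 = 1 L/s.
Equation of motion (constant flow): PIP = Vt/C + R·V̇ + PEEP.
R·V̇ = PIP − Vt/C − PEEP = 24.8 − 465/50.0 − 7 = 24.8 − 9.3 − 7 = 8.5 cmH2O.
R = 8.5 / 1 = 8.5 cmH2O·s/L.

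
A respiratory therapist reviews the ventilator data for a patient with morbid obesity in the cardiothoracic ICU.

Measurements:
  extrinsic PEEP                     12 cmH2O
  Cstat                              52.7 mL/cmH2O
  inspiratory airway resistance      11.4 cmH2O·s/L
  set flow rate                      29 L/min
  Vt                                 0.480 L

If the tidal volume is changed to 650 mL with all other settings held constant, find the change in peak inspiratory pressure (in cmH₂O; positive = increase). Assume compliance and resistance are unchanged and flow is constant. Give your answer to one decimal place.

PIP = Vt/C + R·V̇ + PEEP (constant-flow equation of motion).
Only the elastic term changes: ΔPIP = ΔVt / C = (650 − 480) / 52.7 = 3.226 cmH2O.

3.2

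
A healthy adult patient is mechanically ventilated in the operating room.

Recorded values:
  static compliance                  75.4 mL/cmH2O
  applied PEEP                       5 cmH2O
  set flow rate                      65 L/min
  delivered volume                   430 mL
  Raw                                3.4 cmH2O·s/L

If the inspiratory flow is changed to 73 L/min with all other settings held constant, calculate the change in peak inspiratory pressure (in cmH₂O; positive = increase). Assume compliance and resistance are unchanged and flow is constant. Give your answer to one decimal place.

0.5

Flow: 65 L/min ÷ 60 = 1.0833 L/s.
New flow: 73 L/min ÷ 60 = 1.2167 L/s.
PIP = Vt/C + R·V̇ + PEEP (constant-flow equation of motion).
Only the resistive term changes: ΔPIP = R × ΔV̇ = 3.4 × (1.2167 − 1.0833) = 3.4 × 0.1334 = 0.4536 cmH2O.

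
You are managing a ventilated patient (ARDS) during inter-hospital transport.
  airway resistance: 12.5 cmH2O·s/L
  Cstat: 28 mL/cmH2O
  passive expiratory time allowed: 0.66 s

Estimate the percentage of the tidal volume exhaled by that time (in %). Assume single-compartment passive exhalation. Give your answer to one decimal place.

τ = R × C = 12.5 × 28 mL/cmH2O = 12.5 × 0.028 L/cmH2O = 0.35 s.
Passive exhalation: V(t)/V₀ = e^(−t/τ) = e^(−0.66/0.35) = 0.1517.
Fraction exhaled = 1 − 0.1517 = 0.8483 → 84.83%.

84.8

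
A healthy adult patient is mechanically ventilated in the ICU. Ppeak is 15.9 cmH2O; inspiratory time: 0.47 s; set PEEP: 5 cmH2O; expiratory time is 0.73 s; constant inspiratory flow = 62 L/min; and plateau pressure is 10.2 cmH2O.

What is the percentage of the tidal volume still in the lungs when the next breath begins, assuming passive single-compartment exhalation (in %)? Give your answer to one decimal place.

Flow: 62 L/min ÷ 60 = 1.0333 L/s.
Vt = flow × Ti = 1.0333 L/s × 0.47 s × 1000 mL/L = 485.65 mL.
R = (PIP − Pplat)/V̇ = (15.9 − 10.2) / 1.0333 = 5.7/1.0333 = 5.516 cmH2O·s/L.
C = Vt/(Pplat − PEEP) = 485.65 / (10.2 − 5) = 485.65/5.2 = 93.394 mL/cmH2O.
τ = R × C = 5.516 × 0.09339 L/cmH2O = 0.5151 s.
Fraction remaining at end-expiration = e^(−Te/τ) = e^(−0.73/0.5151) = 0.2424 → 24.24%.

24.2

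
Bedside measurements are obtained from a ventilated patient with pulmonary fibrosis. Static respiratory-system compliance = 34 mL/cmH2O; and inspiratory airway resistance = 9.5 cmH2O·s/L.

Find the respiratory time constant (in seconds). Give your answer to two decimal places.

τ = R × C = 9.5 × 34 mL/cmH2O = 9.5 × 0.034 L/cmH2O = 0.323 s.

0.32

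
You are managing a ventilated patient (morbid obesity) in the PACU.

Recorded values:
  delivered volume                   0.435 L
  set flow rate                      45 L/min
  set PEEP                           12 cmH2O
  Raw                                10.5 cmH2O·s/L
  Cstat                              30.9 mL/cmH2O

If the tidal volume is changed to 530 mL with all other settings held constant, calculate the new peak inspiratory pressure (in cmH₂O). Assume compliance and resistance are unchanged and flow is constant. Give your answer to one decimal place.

Flow: 45 L/min ÷ 60 = 0.75 L/s.
PIP = Vt/C + R·V̇ + PEEP (constant-flow equation of motion).
Only the elastic term changes: ΔPIP = ΔVt / C = (530 − 435) / 30.9 = 3.074 cmH2O.
Original PIP = 435/30.9 + 10.5×0.75 + 12 = 33.953 cmH2O; new PIP = 33.953 + (3.074) = 37.027 cmH2O.

37.0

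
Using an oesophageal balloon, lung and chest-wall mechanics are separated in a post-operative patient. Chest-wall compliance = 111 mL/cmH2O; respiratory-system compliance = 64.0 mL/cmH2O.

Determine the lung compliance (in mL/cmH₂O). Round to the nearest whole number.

151

1/CL = 1/Crs − 1/Ccw.
1/CL = 1/64.0 − 1/111 = 0.006616.
CL = 151.15 mL/cmH2O.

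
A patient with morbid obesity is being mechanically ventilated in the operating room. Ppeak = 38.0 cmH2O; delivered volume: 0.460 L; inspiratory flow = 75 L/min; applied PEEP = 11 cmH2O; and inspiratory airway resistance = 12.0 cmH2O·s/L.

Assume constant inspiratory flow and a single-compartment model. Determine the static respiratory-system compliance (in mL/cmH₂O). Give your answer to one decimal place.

38.3

Flow: 75 L/min ÷ 60 = 1.25 L/s.
Equation of motion (constant flow): PIP = Vt/C + R·V̇ + PEEP.
Vt/C = PIP − R·V̇ − PEEP = 38.0 − 12.0×1.25 − 11 = 38.0 − 15.0 − 11 = 12.0 cmH2O.
C = Vt / 12.0 = 460 / 12.0 = 38.333 mL/cmH2O.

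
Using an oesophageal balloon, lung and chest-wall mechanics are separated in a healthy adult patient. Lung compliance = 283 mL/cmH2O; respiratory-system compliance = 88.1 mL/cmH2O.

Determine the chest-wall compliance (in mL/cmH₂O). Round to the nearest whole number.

128

1/Ccw = 1/Crs − 1/CL.
1/Ccw = 1/88.1 − 1/283 = 0.007817.
Ccw = 127.93 mL/cmH2O.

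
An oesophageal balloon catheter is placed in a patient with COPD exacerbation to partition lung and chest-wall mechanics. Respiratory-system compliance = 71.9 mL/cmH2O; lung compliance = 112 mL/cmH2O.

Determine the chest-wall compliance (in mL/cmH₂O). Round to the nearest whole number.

1/Ccw = 1/Crs − 1/CL.
1/Ccw = 1/71.9 − 1/112 = 0.00498.
Ccw = 200.8 mL/cmH2O.

201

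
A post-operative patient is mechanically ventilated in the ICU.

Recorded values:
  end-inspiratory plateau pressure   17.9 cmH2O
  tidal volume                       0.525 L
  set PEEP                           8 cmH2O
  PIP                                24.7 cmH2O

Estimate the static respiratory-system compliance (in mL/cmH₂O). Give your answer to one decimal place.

Cstat = Vt / (Pplat − PEEP) = 525 / (17.9 − 8) = 525 / 9.9 = 53.03 mL/cmH2O.

53.0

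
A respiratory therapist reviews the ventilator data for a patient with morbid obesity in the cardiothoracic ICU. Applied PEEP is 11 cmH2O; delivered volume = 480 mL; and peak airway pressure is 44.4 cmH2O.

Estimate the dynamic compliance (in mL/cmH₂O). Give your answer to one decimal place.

Dynamic compliance = Vt / (PIP − PEEP) = 480 / (44.4 − 11) = 480 / 33.4 = 14.371 mL/cmH2O.

14.4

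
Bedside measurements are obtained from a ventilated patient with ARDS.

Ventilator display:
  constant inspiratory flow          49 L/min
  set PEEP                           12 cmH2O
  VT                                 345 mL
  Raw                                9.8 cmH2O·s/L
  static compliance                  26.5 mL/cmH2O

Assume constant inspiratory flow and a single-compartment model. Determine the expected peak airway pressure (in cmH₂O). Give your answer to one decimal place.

Flow: 49 L/min ÷ 60 = 0.8167 L/s.
Equation of motion (constant flow): PIP = Vt/C + R·V̇ + PEEP.
PIP = 345/26.5 + 9.8×0.8167 + 12 = 13.019 + 8.004 + 12 = 33.023 cmH2O.

33.0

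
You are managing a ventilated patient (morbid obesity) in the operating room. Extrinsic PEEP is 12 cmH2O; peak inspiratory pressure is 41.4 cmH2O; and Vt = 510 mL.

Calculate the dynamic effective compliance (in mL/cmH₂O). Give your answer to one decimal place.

17.3

Dynamic compliance = Vt / (PIP − PEEP) = 510 / (41.4 − 12) = 510 / 29.4 = 17.347 mL/cmH2O.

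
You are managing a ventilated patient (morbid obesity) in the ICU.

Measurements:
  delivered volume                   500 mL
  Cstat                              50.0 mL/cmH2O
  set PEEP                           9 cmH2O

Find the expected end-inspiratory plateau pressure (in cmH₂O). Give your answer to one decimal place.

19.0

Pplat = PEEP + Vt / Cstat = 9 + 500 / 50.0 = 9 + 10.0 = 19.0 cmH2O.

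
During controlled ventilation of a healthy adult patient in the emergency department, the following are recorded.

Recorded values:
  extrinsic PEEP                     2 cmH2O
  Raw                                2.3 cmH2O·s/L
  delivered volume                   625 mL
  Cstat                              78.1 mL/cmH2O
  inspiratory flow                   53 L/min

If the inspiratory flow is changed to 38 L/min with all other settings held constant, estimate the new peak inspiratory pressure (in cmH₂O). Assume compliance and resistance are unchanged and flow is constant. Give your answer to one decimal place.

11.5

Flow: 53 L/min ÷ 60 = 0.8833 L/s.
New flow: 38 L/min ÷ 60 = 0.6333 L/s.
PIP = Vt/C + R·V̇ + PEEP (constant-flow equation of motion).
Only the resistive term changes: ΔPIP = R × ΔV̇ = 2.3 × (0.6333 − 0.8833) = 2.3 × -0.25 = -0.575 cmH2O.
Original PIP = 625/78.1 + 2.3×0.8833 + 2 = 12.034 cmH2O; new PIP = 12.034 + (-0.575) = 11.459 cmH2O.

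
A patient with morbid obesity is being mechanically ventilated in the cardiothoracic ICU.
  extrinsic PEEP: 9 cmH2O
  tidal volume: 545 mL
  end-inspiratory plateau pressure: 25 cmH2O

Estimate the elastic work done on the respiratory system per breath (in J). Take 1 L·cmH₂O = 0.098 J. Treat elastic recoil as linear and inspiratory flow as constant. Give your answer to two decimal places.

Elastic work ≈ ½ × (Pplat − PEEP) × Vt = 0.5 × (25 − 9) × 0.545 L = 0.5 × 16.0 × 0.545 = 4.36 L·cmH2O.
× 0.098 J/(L·cmH2O) → 0.4273 J.

0.43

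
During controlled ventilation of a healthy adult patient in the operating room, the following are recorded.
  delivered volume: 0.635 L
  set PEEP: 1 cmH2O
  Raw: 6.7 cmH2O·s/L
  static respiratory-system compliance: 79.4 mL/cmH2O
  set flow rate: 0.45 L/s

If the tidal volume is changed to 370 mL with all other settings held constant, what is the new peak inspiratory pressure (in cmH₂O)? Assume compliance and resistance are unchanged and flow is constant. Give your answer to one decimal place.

PIP = Vt/C + R·V̇ + PEEP (constant-flow equation of motion).
Only the elastic term changes: ΔPIP = ΔVt / C = (370 − 635) / 79.4 = -3.338 cmH2O.
Original PIP = 635/79.4 + 6.7×0.45 + 1 = 12.012 cmH2O; new PIP = 12.012 + (-3.338) = 8.674 cmH2O.

8.7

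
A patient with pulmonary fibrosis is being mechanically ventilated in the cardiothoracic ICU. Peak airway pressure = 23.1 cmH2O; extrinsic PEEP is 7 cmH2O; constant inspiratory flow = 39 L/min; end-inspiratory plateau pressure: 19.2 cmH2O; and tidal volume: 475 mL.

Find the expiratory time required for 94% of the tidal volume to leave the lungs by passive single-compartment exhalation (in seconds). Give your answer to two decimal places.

0.66

Flow: 39 L/min ÷ 60 = 0.65 L/s.
R = (PIP − Pplat)/V̇ = (23.1 − 19.2) / 0.65 = 3.9/0.65 = 6.0 cmH2O·s/L.
C = Vt/(Pplat − PEEP) = 475.0 / (19.2 − 7) = 475.0/12.2 = 38.934 mL/cmH2O.
τ = R × C = 6.0 × 0.03893 L/cmH2O = 0.2336 s.
t = −τ·ln(1 − 0.94) = −0.2336·ln(0.06) = 0.6572 s.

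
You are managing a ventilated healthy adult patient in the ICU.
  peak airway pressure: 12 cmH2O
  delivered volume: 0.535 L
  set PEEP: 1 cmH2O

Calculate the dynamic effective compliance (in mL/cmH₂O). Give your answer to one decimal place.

48.6

Dynamic compliance = Vt / (PIP − PEEP) = 535 / (12 − 1) = 535 / 11.0 = 48.636 mL/cmH2O.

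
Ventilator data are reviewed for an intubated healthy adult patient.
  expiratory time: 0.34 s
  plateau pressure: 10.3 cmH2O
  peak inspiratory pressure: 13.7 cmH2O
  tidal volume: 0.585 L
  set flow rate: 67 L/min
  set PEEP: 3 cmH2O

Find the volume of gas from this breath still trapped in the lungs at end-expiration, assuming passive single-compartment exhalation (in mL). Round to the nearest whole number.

145

Flow: 67 L/min ÷ 60 = 1.1167 L/s.
R = (PIP − Pplat)/V̇ = (13.7 − 10.3) / 1.1167 = 3.4/1.1167 = 3.045 cmH2O·s/L.
C = Vt/(Pplat − PEEP) = 585.0 / (10.3 − 3) = 585.0/7.3 = 80.137 mL/cmH2O.
τ = R × C = 3.045 × 0.08014 L/cmH2O = 0.244 s.
Fraction remaining = e^(−Te/τ) = e^(−0.34/0.244) = 0.2482.
Trapped volume = 585.0 × 0.2482 = 145.2 mL.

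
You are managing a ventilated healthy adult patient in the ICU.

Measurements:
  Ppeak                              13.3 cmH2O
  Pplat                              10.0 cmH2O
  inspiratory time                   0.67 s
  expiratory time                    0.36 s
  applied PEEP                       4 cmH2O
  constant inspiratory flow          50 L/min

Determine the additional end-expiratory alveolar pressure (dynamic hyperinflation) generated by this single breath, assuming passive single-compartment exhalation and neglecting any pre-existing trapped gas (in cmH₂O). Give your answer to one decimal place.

Flow: 50 L/min ÷ 60 = 0.8333 L/s.
Vt = flow × Ti = 0.8333 L/s × 0.67 s × 1000 mL/L = 558.31 mL.
R = (PIP − Pplat)/V̇ = (13.3 − 10.0) / 0.8333 = 3.3/0.8333 = 3.96 cmH2O·s/L.
C = Vt/(Pplat − PEEP) = 558.31 / (10.0 − 4) = 558.31/6.0 = 93.052 mL/cmH2O.
τ = R × C = 3.96 × 0.09305 L/cmH2O = 0.3685 s.
Fraction remaining = e^(−Te/τ) = e^(−0.36/0.3685) = 0.3765; trapped volume = 558.31 × 0.3765 = 210.2 mL.
Additional alveolar pressure from trapping ≈ V_trapped / C = 210.2 / 93.052 = 2.259 cmH2O.

2.3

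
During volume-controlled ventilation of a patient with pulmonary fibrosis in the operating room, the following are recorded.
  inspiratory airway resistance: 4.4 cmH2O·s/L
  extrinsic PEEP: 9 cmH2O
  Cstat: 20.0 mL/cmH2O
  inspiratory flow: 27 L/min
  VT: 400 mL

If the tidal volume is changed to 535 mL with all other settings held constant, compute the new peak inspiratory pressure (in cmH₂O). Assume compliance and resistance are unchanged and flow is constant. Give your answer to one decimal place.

Flow: 27 L/min ÷ 60 = 0.45 L/s.
PIP = Vt/C + R·V̇ + PEEP (constant-flow equation of motion).
Only the elastic term changes: ΔPIP = ΔVt / C = (535 − 400) / 20.0 = 6.75 cmH2O.
Original PIP = 400/20.0 + 4.4×0.45 + 9 = 30.98 cmH2O; new PIP = 30.98 + (6.75) = 37.73 cmH2O.

37.7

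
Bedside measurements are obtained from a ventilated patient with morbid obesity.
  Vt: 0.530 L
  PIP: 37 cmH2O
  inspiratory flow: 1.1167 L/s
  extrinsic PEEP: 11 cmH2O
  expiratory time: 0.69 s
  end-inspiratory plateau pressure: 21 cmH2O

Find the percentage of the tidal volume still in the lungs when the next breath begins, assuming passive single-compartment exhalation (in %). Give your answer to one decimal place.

40.3

R = (PIP − Pplat)/V̇ = (37 − 21) / 1.1167 = 16.0/1.1167 = 14.328 cmH2O·s/L.
C = Vt/(Pplat − PEEP) = 530.0 / (21 − 11) = 530.0/10.0 = 53.0 mL/cmH2O.
τ = R × C = 14.328 × 0.053 L/cmH2O = 0.7594 s.
Fraction remaining at end-expiration = e^(−Te/τ) = e^(−0.69/0.7594) = 0.4031 → 40.31%.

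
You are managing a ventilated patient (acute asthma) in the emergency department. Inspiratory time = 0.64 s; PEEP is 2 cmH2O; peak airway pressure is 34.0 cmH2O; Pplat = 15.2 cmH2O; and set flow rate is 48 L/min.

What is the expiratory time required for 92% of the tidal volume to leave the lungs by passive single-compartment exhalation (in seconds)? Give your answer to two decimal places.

2.30

Flow: 48 L/min ÷ 60 = 0.8 L/s.
Vt = flow × Ti = 0.8 L/s × 0.64 s × 1000 mL/L = 512.0 mL.
R = (PIP − Pplat)/V̇ = (34.0 − 15.2) / 0.8 = 18.8/0.8 = 23.5 cmH2O·s/L.
C = Vt/(Pplat − PEEP) = 512.0 / (15.2 − 2) = 512.0/13.2 = 38.788 mL/cmH2O.
τ = R × C = 23.5 × 0.03879 L/cmH2O = 0.9116 s.
t = −τ·ln(1 − 0.92) = −0.9116·ln(0.08) = 2.302 s.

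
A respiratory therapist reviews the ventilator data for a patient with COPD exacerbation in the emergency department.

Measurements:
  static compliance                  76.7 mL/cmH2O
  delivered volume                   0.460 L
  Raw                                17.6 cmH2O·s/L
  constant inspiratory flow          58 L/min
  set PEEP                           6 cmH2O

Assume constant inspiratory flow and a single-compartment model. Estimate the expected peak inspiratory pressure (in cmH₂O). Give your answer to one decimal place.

Flow: 58 L/min ÷ 60 = 0.9667 L/s.
Equation of motion (constant flow): PIP = Vt/C + R·V̇ + PEEP.
PIP = 460/76.7 + 17.6×0.9667 + 6 = 5.997 + 17.014 + 6 = 29.011 cmH2O.

29.0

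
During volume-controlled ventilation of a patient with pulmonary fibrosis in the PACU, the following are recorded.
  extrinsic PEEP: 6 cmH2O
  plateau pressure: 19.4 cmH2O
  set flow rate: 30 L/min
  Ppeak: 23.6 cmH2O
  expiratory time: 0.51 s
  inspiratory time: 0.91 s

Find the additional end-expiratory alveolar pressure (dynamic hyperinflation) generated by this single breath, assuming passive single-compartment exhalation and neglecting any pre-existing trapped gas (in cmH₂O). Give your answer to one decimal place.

Flow: 30 L/min ÷ 60 = 0.5 L/s.
Vt = flow × Ti = 0.5 L/s × 0.91 s × 1000 mL/L = 455.0 mL.
R = (PIP − Pplat)/V̇ = (23.6 − 19.4) / 0.5 = 4.2/0.5 = 8.4 cmH2O·s/L.
C = Vt/(Pplat − PEEP) = 455.0 / (19.4 − 6) = 455.0/13.4 = 33.955 mL/cmH2O.
τ = R × C = 8.4 × 0.03396 L/cmH2O = 0.2853 s.
Fraction remaining = e^(−Te/τ) = e^(−0.51/0.2853) = 0.1674; trapped volume = 455.0 × 0.1674 = 76.167 mL.
Additional alveolar pressure from trapping ≈ V_trapped / C = 76.167 / 33.955 = 2.243 cmH2O.

2.2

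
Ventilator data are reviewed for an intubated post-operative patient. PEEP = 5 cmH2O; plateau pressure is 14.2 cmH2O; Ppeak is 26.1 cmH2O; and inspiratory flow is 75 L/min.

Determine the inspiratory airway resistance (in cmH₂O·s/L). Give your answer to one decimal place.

9.5

Flow: 75 L/min ÷ 60 = 1.25 L/s.
Raw = (PIP − Pplat) / flow = (26.1 − 14.2) / 1.25 = 11.9 / 1.25 = 9.52 cmH2O·s/L.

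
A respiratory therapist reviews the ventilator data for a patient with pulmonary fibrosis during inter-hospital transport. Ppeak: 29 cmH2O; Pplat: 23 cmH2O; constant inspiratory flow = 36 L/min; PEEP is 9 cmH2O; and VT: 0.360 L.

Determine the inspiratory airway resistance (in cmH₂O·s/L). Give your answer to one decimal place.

10.0

Flow: 36 L/min ÷ 60 = 0.6 L/s.
Raw = (PIP − Pplat) / flow = (29 − 23) / 0.6 = 6.0 / 0.6 = 10.0 cmH2O·s/L.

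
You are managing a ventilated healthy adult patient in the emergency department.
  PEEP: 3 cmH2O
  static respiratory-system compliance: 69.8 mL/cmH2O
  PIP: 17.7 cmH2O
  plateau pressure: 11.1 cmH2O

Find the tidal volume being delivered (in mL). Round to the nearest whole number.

565

Vt = Cstat × (Pplat − PEEP) = 69.8 × (11.1 − 3) = 69.8 × 8.1 = 565.38 mL.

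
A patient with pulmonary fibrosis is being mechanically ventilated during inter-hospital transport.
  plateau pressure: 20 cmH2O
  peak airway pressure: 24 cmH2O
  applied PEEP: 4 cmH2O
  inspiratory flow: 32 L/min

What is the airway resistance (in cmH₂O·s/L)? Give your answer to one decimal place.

7.5

Flow: 32 L/min ÷ 60 = 0.5333 L/s.
Raw = (PIP − Pplat) / flow = (24 − 20) / 0.5333 = 4.0 / 0.5333 = 7.5 cmH2O·s/L.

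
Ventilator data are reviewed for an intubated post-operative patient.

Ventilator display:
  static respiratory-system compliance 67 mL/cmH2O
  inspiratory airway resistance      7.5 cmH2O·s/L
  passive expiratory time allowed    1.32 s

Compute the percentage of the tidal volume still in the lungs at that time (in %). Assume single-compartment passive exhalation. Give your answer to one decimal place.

τ = R × C = 7.5 × 67 mL/cmH2O = 7.5 × 0.067 L/cmH2O = 0.5025 s.
Passive exhalation: V(t)/V₀ = e^(−t/τ) = e^(−1.32/0.5025) = 0.0723.
Fraction remaining = 0.0723 → 7.23%.

7.2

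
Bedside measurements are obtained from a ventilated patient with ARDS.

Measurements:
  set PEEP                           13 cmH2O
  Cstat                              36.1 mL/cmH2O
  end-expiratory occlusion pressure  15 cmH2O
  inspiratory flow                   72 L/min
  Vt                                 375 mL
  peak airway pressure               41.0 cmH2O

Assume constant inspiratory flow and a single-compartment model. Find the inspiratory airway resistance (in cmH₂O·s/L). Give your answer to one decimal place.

Flow: 72 L/min ÷ 60 = 1.2 L/s.
Total PEEP = 15 cmH2O (set 13 + intrinsic 2); this is the baseline alveolar pressure.
Equation of motion (constant flow): PIP = Vt/C + R·V̇ + PEEP.
R·V̇ = PIP − Vt/C − PEEP = 41.0 − 375/36.1 − 15 = 41.0 − 10.388 − 15 = 15.612 cmH2O.
R = 15.612 / 1.2 = 13.01 cmH2O·s/L.

13.0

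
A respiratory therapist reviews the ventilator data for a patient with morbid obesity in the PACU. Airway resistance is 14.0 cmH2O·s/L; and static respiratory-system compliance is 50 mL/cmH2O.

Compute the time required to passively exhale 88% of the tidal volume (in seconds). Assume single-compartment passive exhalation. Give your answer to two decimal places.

τ = R × C = 14.0 × 50 mL/cmH2O = 14.0 × 0.050 L/cmH2O = 0.7 s.
Exhaled fraction f = 1 − e^(−t/τ) → t = −τ·ln(1 − f) = −0.7·ln(0.12) = 1.484 s.

1.48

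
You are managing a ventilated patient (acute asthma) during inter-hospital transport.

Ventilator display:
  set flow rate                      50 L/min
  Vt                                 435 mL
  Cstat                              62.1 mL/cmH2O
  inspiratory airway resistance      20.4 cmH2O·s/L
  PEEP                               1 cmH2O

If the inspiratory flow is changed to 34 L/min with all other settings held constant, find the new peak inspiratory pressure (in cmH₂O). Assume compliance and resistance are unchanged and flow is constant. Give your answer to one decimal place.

Flow: 50 L/min ÷ 60 = 0.8333 L/s.
New flow: 34 L/min ÷ 60 = 0.5667 L/s.
PIP = Vt/C + R·V̇ + PEEP (constant-flow equation of motion).
Only the resistive term changes: ΔPIP = R × ΔV̇ = 20.4 × (0.5667 − 0.8333) = 20.4 × -0.2666 = -5.439 cmH2O.
Original PIP = 435/62.1 + 20.4×0.8333 + 1 = 25.004 cmH2O; new PIP = 25.004 + (-5.439) = 19.565 cmH2O.

19.6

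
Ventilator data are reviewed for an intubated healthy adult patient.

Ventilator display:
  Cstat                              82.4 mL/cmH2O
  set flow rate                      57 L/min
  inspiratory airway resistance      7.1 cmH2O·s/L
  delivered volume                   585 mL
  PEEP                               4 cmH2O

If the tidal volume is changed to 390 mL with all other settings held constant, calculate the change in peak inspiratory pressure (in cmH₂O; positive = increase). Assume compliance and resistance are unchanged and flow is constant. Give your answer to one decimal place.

PIP = Vt/C + R·V̇ + PEEP (constant-flow equation of motion).
Only the elastic term changes: ΔPIP = ΔVt / C = (390 − 585) / 82.4 = -2.367 cmH2O.

-2.4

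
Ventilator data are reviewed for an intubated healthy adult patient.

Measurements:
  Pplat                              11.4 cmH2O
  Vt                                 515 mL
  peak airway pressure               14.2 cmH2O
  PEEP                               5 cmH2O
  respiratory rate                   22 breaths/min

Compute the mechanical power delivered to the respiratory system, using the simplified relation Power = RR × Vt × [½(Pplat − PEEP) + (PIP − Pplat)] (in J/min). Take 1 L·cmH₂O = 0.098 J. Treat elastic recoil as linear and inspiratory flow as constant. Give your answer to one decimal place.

6.7

Per-breath work = Vt × [½(Pplat−PEEP) + (PIP−Pplat)] = 0.515 × [0.5×6.4 + 2.8] = 0.515 × 6.0 = 3.09 L·cmH2O.
Power = 22 × 3.09 = 67.98 L·cmH2O/min.
× 0.098 J/(L·cmH2O) → 6.662 J/min.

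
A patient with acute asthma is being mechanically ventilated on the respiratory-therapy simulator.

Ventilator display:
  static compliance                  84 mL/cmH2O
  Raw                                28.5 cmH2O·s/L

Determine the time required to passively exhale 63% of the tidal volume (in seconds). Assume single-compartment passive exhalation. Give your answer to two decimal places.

τ = R × C = 28.5 × 84 mL/cmH2O = 28.5 × 0.084 L/cmH2O = 2.394 s.
Exhaled fraction f = 1 − e^(−t/τ) → t = −τ·ln(1 − f) = −2.394·ln(0.37) = 2.38 s.

2.38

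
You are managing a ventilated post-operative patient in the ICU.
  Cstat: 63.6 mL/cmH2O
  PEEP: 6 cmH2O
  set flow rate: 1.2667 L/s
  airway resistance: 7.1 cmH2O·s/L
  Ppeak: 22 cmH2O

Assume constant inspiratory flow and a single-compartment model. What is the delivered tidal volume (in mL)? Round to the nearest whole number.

Equation of motion (constant flow): PIP = Vt/C + R·V̇ + PEEP.
Vt/C = PIP − R·V̇ − PEEP = 22 − 8.994 − 6 = 7.006 cmH2O.
Vt = C × 7.006 = 63.6 × 7.006 = 445.58 mL.

446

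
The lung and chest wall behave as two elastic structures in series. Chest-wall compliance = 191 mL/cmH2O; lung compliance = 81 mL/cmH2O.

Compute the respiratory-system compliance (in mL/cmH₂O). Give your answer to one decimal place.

56.9

Lung and chest wall are elastances in series: 1/Crs = 1/CL + 1/Ccw.
1/Crs = 1/81 + 1/191 = 0.01758.
Crs = 56.883 mL/cmH2O.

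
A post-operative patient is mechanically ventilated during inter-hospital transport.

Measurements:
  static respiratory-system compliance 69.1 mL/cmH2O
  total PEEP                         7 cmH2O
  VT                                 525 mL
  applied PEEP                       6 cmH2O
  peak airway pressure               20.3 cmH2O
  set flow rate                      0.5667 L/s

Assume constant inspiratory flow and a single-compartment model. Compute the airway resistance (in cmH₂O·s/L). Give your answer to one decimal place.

Total PEEP = 7 cmH2O (set 6 + intrinsic 1); this is the baseline alveolar pressure.
Equation of motion (constant flow): PIP = Vt/C + R·V̇ + PEEP.
R·V̇ = PIP − Vt/C − PEEP = 20.3 − 525/69.1 − 7 = 20.3 − 7.598 − 7 = 5.702 cmH2O.
R = 5.702 / 0.5667 = 10.062 cmH2O·s/L.

10.1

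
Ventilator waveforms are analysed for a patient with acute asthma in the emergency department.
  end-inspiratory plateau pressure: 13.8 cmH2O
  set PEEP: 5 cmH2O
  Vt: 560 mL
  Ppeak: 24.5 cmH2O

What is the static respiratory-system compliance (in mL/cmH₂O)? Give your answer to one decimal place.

63.6

Cstat = Vt / (Pplat − PEEP) = 560 / (13.8 − 5) = 560 / 8.8 = 63.636 mL/cmH2O.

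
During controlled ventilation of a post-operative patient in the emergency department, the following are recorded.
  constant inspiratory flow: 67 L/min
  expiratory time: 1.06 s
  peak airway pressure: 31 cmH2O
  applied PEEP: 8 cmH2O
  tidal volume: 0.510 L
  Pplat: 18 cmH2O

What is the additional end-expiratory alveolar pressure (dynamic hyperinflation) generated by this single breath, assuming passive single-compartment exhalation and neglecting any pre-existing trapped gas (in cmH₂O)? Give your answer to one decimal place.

Flow: 67 L/min ÷ 60 = 1.1167 L/s.
R = (PIP − Pplat)/V̇ = (31 − 18) / 1.1167 = 13.0/1.1167 = 11.641 cmH2O·s/L.
C = Vt/(Pplat − PEEP) = 510.0 / (18 − 8) = 510.0/10.0 = 51.0 mL/cmH2O.
τ = R × C = 11.641 × 0.051 L/cmH2O = 0.5937 s.
Fraction remaining = e^(−Te/τ) = e^(−1.06/0.5937) = 0.1677; trapped volume = 510.0 × 0.1677 = 85.527 mL.
Additional alveolar pressure from trapping ≈ V_trapped / C = 85.527 / 51.0 = 1.677 cmH2O.

1.7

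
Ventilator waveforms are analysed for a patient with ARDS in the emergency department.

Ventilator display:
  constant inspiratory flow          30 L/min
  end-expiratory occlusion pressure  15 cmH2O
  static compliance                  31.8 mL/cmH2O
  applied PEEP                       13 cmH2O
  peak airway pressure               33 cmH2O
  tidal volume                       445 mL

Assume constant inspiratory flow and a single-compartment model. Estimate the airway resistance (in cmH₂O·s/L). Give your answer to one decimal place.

Flow: 30 L/min ÷ 60 = 0.5 L/s.
Total PEEP = 15 cmH2O (set 13 + intrinsic 2); this is the baseline alveolar pressure.
Equation of motion (constant flow): PIP = Vt/C + R·V̇ + PEEP.
R·V̇ = PIP − Vt/C − PEEP = 33 − 445/31.8 − 15 = 33 − 13.994 − 15 = 4.006 cmH2O.
R = 4.006 / 0.5 = 8.012 cmH2O·s/L.

8.0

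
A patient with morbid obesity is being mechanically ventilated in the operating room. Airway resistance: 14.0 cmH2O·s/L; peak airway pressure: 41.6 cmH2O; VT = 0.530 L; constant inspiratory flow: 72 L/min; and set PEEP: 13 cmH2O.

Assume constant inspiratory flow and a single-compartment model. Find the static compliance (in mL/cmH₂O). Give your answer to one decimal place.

44.9

Flow: 72 L/min ÷ 60 = 1.2 L/s.
Equation of motion (constant flow): PIP = Vt/C + R·V̇ + PEEP.
Vt/C = PIP − R·V̇ − PEEP = 41.6 − 14.0×1.2 − 13 = 41.6 − 16.8 − 13 = 11.8 cmH2O.
C = Vt / 11.8 = 530 / 11.8 = 44.915 mL/cmH2O.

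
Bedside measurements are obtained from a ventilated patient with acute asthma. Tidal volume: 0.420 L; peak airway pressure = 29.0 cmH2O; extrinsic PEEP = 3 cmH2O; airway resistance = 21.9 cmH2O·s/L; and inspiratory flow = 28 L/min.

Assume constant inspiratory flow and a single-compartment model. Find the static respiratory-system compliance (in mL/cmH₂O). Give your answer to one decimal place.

Flow: 28 L/min ÷ 60 = 0.4667 L/s.
Equation of motion (constant flow): PIP = Vt/C + R·V̇ + PEEP.
Vt/C = PIP − R·V̇ − PEEP = 29.0 − 21.9×0.4667 − 3 = 29.0 − 10.221 − 3 = 15.779 cmH2O.
C = Vt / 15.779 = 420 / 15.779 = 26.618 mL/cmH2O.

26.6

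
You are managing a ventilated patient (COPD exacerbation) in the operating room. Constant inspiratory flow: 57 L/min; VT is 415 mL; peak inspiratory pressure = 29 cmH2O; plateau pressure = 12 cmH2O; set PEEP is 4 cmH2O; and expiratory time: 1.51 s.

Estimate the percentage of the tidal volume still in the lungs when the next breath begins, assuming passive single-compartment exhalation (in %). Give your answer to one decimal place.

Flow: 57 L/min ÷ 60 = 0.95 L/s.
R = (PIP − Pplat)/V̇ = (29 − 12) / 0.95 = 17.0/0.95 = 17.895 cmH2O·s/L.
C = Vt/(Pplat − PEEP) = 415.0 / (12 − 4) = 415.0/8.0 = 51.875 mL/cmH2O.
τ = R × C = 17.895 × 0.05188 L/cmH2O = 0.9284 s.
Fraction remaining at end-expiration = e^(−Te/τ) = e^(−1.51/0.9284) = 0.1966 → 19.66%.

19.7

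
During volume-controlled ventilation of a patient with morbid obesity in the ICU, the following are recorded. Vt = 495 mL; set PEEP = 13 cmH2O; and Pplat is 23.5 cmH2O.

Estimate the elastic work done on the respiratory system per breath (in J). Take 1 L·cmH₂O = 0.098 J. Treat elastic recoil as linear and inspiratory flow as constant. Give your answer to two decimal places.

0.25

Elastic work ≈ ½ × (Pplat − PEEP) × Vt = 0.5 × (23.5 − 13) × 0.495 L = 0.5 × 10.5 × 0.495 = 2.599 L·cmH2O.
× 0.098 J/(L·cmH2O) → 0.2547 J.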